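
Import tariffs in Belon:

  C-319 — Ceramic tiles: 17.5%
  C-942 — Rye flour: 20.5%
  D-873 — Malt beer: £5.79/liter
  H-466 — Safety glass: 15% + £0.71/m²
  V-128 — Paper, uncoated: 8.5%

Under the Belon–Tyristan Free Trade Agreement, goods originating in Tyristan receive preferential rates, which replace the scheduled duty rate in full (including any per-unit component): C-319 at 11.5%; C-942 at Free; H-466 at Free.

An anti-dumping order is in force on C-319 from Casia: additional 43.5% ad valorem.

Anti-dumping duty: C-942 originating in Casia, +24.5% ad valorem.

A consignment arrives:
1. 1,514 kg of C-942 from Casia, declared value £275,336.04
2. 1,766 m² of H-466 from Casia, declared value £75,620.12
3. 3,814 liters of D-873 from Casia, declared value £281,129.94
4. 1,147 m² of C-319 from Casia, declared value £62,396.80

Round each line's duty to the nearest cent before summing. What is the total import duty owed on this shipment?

£196,643.21

Line 1 (C-942, Casia, 1,514 kg, £275,336.04):
Base rate for C-942 is 20.5%.
C-942 has an FTA preferential rate, but origin Casia is not Tyristan; base rate stands.
Additional duty on C-942 from Casia: +24.5%. Applied ad valorem rate: 20.5% + 24.5% = 45%.
Duty = £275,336.04 × 45% = £123,901.22.
Line 2 (H-466, Casia, 1,766 m², £75,620.12):
Base rate for H-466 is 15% + £0.71/m².
H-466 has an FTA preferential rate, but origin Casia is not Tyristan; base rate stands.
Duty = £75,620.12 × 15% + 1,766 × £0.71 = £12,596.88.
Line 3 (D-873, Casia, 3,814 liters, £281,129.94):
Base rate for D-873 is £5.79/liter.
Duty = 3,814 × £5.79 = £22,083.06.
Line 4 (C-319, Casia, 1,147 m², £62,396.80):
Base rate for C-319 is 17.5%.
C-319 has an FTA preferential rate, but origin Casia is not Tyristan; base rate stands.
Additional duty on C-319 from Casia: +43.5%. Applied ad valorem rate: 17.5% + 43.5% = 61%.
Duty = £62,396.80 × 61% = £38,062.05.
Total = £123,901.22 + £12,596.88 + £22,083.06 + £38,062.05 = £196,643.21.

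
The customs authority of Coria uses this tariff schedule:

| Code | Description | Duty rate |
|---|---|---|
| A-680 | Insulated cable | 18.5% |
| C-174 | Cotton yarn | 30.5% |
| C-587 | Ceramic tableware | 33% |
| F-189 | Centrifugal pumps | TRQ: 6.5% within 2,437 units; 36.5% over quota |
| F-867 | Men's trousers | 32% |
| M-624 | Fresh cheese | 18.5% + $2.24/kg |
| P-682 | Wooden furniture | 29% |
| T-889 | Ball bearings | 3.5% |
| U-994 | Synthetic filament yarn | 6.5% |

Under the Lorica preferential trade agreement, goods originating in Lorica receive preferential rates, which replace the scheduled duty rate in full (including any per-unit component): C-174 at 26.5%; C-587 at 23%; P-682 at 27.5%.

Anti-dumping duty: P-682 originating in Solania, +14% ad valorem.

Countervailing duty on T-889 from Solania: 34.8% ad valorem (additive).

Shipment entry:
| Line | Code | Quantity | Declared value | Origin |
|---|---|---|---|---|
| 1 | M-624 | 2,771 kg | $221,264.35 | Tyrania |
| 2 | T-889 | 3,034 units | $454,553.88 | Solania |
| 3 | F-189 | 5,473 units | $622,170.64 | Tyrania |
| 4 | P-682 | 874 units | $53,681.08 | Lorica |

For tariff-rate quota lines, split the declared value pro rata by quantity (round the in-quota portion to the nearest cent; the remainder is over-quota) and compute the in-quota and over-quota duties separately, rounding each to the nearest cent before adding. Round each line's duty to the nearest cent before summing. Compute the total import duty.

Line 1 (M-624, Tyrania, 2,771 kg, $221,264.35):
Base rate for M-624 is 18.5% + $2.24/kg.
Duty = $221,264.35 × 18.5% + 2,771 × $2.24 = $47,140.94.
Line 2 (T-889, Solania, 3,034 units, $454,553.88):
Base rate for T-889 is 3.5%.
Additional duty on T-889 from Solania: +34.8%. Applied ad valorem rate: 3.5% + 34.8% = 38.3%.
Duty = $454,553.88 × 38.3% = $174,094.14.
Line 3 (F-189, Tyrania, 5,473 units, $622,170.64):
Code F-189 is under a tariff-rate quota (threshold 2,437 units). In-quota: 2,437 units at 6.5%; over-quota: 3,036 units at 36.5%.
Pro-rata value split: in-quota = $622,170.64 × 2,437/5,473 = $277,038.16; over-quota = $622,170.64 − $277,038.16 = $345,132.48.
In-quota duty = $277,038.16 × 6.5% = $18,007.48. Over-quota duty = $345,132.48 × 36.5% = $125,973.36.
Line duty = $18,007.48 + $125,973.36 = $143,980.84.
Line 4 (P-682, Lorica, 874 units, $53,681.08):
Base rate for P-682 is 29%.
Origin Lorica qualifies under the Coria–Lorica agreement and P-682 is covered: preferential rate 27.5% applies instead.
The additional-duty order on P-682 targets Solania, not Lorica; it does not apply.
Duty = $53,681.08 × 27.5% = $14,762.30.
Total = $47,140.94 + $174,094.14 + $143,980.84 + $14,762.30 = $379,978.22.

$379,978.22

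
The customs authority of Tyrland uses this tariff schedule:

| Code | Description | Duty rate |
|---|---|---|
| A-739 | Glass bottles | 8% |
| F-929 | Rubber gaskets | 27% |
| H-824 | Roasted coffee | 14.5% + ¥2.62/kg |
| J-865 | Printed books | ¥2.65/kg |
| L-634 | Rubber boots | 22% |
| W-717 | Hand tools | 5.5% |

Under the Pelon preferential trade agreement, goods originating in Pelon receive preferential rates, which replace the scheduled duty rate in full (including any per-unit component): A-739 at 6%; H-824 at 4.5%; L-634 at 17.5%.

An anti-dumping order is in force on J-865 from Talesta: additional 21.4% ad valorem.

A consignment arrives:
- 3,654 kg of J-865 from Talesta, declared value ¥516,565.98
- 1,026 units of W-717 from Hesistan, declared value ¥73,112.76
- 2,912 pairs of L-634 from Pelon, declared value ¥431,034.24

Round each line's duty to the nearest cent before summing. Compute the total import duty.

Line 1 (J-865, Talesta, 3,654 kg, ¥516,565.98):
Base rate for J-865 is ¥2.65/kg.
Additional duty on J-865 from Talesta: +21.4% ad valorem. Applied ad valorem rate = 21.4%.
Duty = ¥516,565.98 × 21.4% + 3,654 × ¥2.65 = ¥120,228.22.
Line 2 (W-717, Hesistan, 1,026 units, ¥73,112.76):
Base rate for W-717 is 5.5%.
Duty = ¥73,112.76 × 5.5% = ¥4,021.20.
Line 3 (L-634, Pelon, 2,912 pairs, ¥431,034.24):
Base rate for L-634 is 22%.
Origin Pelon qualifies under the Tyrland–Pelon agreement and L-634 is covered: preferential rate 17.5% applies instead.
Duty = ¥431,034.24 × 17.5% = ¥75,430.99.
Total = ¥120,228.22 + ¥4,021.20 + ¥75,430.99 = ¥199,680.41.

¥199,680.41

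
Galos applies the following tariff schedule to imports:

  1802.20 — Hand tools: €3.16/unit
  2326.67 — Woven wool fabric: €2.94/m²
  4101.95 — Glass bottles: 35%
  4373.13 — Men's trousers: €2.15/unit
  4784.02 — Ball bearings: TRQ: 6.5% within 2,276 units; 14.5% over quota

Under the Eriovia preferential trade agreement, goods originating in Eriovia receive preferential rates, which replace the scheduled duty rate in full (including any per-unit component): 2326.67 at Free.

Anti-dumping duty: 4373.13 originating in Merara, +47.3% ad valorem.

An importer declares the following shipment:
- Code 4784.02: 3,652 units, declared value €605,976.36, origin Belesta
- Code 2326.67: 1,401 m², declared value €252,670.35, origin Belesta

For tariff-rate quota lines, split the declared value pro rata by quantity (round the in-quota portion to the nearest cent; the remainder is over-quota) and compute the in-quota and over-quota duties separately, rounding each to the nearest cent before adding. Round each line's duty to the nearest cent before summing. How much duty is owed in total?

Line 1 (4784.02, Belesta, 3,652 units, €605,976.36):
Code 4784.02 is under a tariff-rate quota (threshold 2,276 units). In-quota: 2,276 units at 6.5%; over-quota: 1,376 units at 14.5%.
Pro-rata value split: in-quota = €605,976.36 × 2,276/3,652 = €377,656.68; over-quota = €605,976.36 − €377,656.68 = €228,319.68.
In-quota duty = €377,656.68 × 6.5% = €24,547.68. Over-quota duty = €228,319.68 × 14.5% = €33,106.35.
Line duty = €24,547.68 + €33,106.35 = €57,654.03.
Line 2 (2326.67, Belesta, 1,401 m², €252,670.35):
Base rate for 2326.67 is €2.94/m².
2326.67 has an FTA preferential rate, but origin Belesta is not Eriovia; base rate stands.
Duty = 1,401 × €2.94 = €4,118.94.
Total = €57,654.03 + €4,118.94 = €61,772.97.

€61,772.97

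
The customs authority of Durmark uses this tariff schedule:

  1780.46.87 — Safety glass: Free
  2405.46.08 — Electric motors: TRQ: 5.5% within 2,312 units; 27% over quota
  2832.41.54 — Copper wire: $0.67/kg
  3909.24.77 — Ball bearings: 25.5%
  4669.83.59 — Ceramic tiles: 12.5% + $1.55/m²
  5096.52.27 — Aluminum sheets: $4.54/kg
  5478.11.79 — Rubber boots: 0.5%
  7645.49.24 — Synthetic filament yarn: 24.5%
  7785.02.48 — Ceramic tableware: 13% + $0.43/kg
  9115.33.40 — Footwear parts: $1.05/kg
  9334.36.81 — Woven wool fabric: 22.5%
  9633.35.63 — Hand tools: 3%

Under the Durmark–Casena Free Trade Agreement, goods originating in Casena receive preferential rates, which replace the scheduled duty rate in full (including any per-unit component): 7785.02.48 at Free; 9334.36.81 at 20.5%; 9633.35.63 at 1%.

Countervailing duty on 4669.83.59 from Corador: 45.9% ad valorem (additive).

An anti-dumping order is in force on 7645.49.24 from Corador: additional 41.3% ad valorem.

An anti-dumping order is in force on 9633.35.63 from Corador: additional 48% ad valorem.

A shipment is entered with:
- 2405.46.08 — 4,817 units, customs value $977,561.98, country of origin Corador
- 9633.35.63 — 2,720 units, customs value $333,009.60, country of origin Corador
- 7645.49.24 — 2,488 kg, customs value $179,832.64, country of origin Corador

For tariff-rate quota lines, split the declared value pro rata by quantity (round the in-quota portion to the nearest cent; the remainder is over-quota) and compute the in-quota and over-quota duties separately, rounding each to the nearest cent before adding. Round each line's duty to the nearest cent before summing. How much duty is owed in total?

$451,229.10

Line 1 (2405.46.08, Corador, 4,817 units, $977,561.98):
Code 2405.46.08 is under a tariff-rate quota (threshold 2,312 units). In-quota: 2,312 units at 5.5%; over-quota: 2,505 units at 27%.
Pro-rata value split: in-quota = $977,561.98 × 2,312/4,817 = $469,197.28; over-quota = $977,561.98 − $469,197.28 = $508,364.70.
In-quota duty = $469,197.28 × 5.5% = $25,805.85. Over-quota duty = $508,364.70 × 27% = $137,258.47.
Line duty = $25,805.85 + $137,258.47 = $163,064.32.
Line 2 (9633.35.63, Corador, 2,720 units, $333,009.60):
Base rate for 9633.35.63 is 3%.
9633.35.63 has an FTA preferential rate, but origin Corador is not Casena; base rate stands.
Additional duty on 9633.35.63 from Corador: +48%. Applied ad valorem rate: 3% + 48% = 51%.
Duty = $333,009.60 × 51% = $169,834.90.
Line 3 (7645.49.24, Corador, 2,488 kg, $179,832.64):
Base rate for 7645.49.24 is 24.5%.
Additional duty on 7645.49.24 from Corador: +41.3%. Applied ad valorem rate: 24.5% + 41.3% = 65.8%.
Duty = $179,832.64 × 65.8% = $118,329.88.
Total = $163,064.32 + $169,834.90 + $118,329.88 = $451,229.10.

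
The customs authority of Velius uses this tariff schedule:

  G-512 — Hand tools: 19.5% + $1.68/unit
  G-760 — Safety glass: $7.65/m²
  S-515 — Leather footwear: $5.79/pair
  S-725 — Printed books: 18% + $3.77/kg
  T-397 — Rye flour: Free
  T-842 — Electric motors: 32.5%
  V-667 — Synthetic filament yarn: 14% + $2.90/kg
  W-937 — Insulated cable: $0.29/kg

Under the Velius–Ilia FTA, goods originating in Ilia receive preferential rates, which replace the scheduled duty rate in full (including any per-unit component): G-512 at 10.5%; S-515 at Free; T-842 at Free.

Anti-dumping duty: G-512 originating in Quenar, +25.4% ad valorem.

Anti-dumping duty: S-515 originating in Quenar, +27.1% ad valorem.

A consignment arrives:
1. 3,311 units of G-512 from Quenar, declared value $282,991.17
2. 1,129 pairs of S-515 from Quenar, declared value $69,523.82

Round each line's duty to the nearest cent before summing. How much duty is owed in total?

Line 1 (G-512, Quenar, 3,311 units, $282,991.17):
Base rate for G-512 is 19.5% + $1.68/unit.
G-512 has an FTA preferential rate, but origin Quenar is not Ilia; base rate stands.
Additional duty on G-512 from Quenar: +25.4%. Applied ad valorem rate: 19.5% + 25.4% = 44.9%.
Duty = $282,991.17 × 44.9% + 3,311 × $1.68 = $132,625.52.
Line 2 (S-515, Quenar, 1,129 pairs, $69,523.82):
Base rate for S-515 is $5.79/pair.
S-515 has an FTA preferential rate, but origin Quenar is not Ilia; base rate stands.
Additional duty on S-515 from Quenar: +27.1% ad valorem. Applied ad valorem rate = 27.1%.
Duty = $69,523.82 × 27.1% + 1,129 × $5.79 = $25,377.87.
Total = $132,625.52 + $25,377.87 = $158,003.39.

$158,003.39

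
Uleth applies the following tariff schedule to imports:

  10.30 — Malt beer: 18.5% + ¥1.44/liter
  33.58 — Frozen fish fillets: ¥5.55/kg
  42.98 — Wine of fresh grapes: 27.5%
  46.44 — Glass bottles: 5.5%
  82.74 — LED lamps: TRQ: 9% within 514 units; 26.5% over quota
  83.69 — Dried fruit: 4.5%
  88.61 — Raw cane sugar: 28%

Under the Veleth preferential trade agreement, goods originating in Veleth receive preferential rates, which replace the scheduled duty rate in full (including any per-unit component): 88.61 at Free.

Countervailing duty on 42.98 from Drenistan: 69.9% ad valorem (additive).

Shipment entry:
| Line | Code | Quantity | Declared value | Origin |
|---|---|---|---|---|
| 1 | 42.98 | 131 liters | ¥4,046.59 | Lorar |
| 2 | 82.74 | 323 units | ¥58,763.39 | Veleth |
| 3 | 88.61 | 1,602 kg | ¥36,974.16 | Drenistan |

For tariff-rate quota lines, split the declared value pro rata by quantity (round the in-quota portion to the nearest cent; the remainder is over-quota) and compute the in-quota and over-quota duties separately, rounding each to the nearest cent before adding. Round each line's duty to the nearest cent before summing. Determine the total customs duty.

¥16,754.28

Line 1 (42.98, Lorar, 131 liters, ¥4,046.59):
Base rate for 42.98 is 27.5%.
The additional-duty order on 42.98 targets Drenistan, not Lorar; it does not apply.
Duty = ¥4,046.59 × 27.5% = ¥1,112.81.
Line 2 (82.74, Veleth, 323 units, ¥58,763.39):
Code 82.74 is under a tariff-rate quota (threshold 514 units). Quantity 323 units is within the quota, so the in-quota rate 9% applies to the full value.
Duty = ¥58,763.39 × 9% = ¥5,288.71.
Line 3 (88.61, Drenistan, 1,602 kg, ¥36,974.16):
Base rate for 88.61 is 28%.
88.61 has an FTA preferential rate, but origin Drenistan is not Veleth; base rate stands.
Duty = ¥36,974.16 × 28% = ¥10,352.76.
Total = ¥1,112.81 + ¥5,288.71 + ¥10,352.76 = ¥16,754.28.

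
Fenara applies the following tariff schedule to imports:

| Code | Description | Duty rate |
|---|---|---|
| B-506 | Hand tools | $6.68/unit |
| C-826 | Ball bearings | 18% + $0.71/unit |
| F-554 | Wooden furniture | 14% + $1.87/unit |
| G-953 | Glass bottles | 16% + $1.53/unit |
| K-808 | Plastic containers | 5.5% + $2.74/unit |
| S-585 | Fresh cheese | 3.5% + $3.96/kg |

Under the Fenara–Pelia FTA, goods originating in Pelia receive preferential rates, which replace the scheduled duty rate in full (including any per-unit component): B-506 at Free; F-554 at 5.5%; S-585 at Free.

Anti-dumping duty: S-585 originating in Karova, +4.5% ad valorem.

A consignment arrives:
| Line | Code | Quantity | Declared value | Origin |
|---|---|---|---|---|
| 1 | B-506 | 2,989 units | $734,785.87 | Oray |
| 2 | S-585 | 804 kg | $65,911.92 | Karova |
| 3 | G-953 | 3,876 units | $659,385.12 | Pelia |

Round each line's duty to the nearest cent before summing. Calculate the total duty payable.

Line 1 (B-506, Oray, 2,989 units, $734,785.87):
Base rate for B-506 is $6.68/unit.
B-506 has an FTA preferential rate, but origin Oray is not Pelia; base rate stands.
Duty = 2,989 × $6.68 = $19,966.52.
Line 2 (S-585, Karova, 804 kg, $65,911.92):
Base rate for S-585 is 3.5% + $3.96/kg.
S-585 has an FTA preferential rate, but origin Karova is not Pelia; base rate stands.
Additional duty on S-585 from Karova: +4.5%. Applied ad valorem rate: 3.5% + 4.5% = 8%.
Duty = $65,911.92 × 8% + 804 × $3.96 = $8,456.79.
Line 3 (G-953, Pelia, 3,876 units, $659,385.12):
Base rate for G-953 is 16% + $1.53/unit.
Origin Pelia is the FTA partner but G-953 is not on the preference list; base rate stands.
Duty = $659,385.12 × 16% + 3,876 × $1.53 = $111,431.90.
Total = $19,966.52 + $8,456.79 + $111,431.90 = $139,855.21.

$139,855.21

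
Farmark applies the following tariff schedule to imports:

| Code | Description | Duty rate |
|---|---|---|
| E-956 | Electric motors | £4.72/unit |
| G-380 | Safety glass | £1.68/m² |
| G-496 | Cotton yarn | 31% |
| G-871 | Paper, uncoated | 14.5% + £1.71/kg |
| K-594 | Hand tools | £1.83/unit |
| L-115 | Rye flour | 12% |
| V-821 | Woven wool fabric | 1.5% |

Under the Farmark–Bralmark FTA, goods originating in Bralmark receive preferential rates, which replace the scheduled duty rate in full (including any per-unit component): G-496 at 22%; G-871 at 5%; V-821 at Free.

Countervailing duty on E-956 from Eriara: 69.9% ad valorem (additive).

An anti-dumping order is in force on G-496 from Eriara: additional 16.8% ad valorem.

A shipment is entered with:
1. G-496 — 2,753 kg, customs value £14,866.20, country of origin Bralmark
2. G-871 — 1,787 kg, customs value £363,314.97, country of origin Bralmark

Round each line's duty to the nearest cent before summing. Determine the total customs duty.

Line 1 (G-496, Bralmark, 2,753 kg, £14,866.20):
Base rate for G-496 is 31%.
Origin Bralmark qualifies under the Farmark–Bralmark agreement and G-496 is covered: preferential rate 22% applies instead.
The additional-duty order on G-496 targets Eriara, not Bralmark; it does not apply.
Duty = £14,866.20 × 22% = £3,270.56.
Line 2 (G-871, Bralmark, 1,787 kg, £363,314.97):
Base rate for G-871 is 14.5% + £1.71/kg.
Origin Bralmark qualifies under the Farmark–Bralmark agreement and G-871 is covered: preferential rate 5% applies instead.
Duty = £363,314.97 × 5% = £18,165.75.
Total = £3,270.56 + £18,165.75 = £21,436.31.

£21,436.31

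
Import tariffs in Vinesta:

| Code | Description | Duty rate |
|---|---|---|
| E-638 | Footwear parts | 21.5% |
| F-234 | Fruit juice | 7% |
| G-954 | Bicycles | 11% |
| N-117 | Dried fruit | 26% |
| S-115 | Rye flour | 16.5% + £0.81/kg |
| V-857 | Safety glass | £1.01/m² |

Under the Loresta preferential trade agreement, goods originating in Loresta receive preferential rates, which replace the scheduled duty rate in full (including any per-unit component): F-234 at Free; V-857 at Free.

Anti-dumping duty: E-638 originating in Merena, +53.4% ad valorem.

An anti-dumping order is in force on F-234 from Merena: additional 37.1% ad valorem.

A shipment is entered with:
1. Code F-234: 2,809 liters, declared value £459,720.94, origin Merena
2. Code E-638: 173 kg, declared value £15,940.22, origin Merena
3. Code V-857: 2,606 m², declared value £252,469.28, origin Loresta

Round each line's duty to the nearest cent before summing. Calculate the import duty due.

Line 1 (F-234, Merena, 2,809 liters, £459,720.94):
Base rate for F-234 is 7%.
F-234 has an FTA preferential rate, but origin Merena is not Loresta; base rate stands.
Additional duty on F-234 from Merena: +37.1%. Applied ad valorem rate: 7% + 37.1% = 44.1%.
Duty = £459,720.94 × 44.1% = £202,736.93.
Line 2 (E-638, Merena, 173 kg, £15,940.22):
Base rate for E-638 is 21.5%.
Additional duty on E-638 from Merena: +53.4%. Applied ad valorem rate: 21.5% + 53.4% = 74.9%.
Duty = £15,940.22 × 74.9% = £11,939.22.
Line 3 (V-857, Loresta, 2,606 m², £252,469.28):
Base rate for V-857 is £1.01/m².
Origin Loresta qualifies under the Vinesta–Loresta agreement and V-857 is covered: preferential rate Free applies instead.
Duty = £252,469.28 × 0% = £0.00.
Total = £202,736.93 + £11,939.22 + £0.00 = £214,676.15.

£214,676.15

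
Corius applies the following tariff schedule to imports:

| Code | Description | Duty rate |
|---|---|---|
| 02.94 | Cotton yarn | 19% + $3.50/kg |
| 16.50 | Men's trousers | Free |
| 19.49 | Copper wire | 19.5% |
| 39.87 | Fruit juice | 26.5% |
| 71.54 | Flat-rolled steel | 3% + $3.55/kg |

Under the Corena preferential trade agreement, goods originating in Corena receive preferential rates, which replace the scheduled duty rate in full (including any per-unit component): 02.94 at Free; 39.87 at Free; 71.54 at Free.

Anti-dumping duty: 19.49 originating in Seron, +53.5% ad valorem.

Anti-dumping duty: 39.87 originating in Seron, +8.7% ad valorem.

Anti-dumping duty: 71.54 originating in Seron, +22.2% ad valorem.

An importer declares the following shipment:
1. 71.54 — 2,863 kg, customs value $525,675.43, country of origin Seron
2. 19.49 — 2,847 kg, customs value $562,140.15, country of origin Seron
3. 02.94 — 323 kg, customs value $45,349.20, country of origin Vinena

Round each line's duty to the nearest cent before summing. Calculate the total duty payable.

$562,743.02

Line 1 (71.54, Seron, 2,863 kg, $525,675.43):
Base rate for 71.54 is 3% + $3.55/kg.
71.54 has an FTA preferential rate, but origin Seron is not Corena; base rate stands.
Additional duty on 71.54 from Seron: +22.2%. Applied ad valorem rate: 3% + 22.2% = 25.2%.
Duty = $525,675.43 × 25.2% + 2,863 × $3.55 = $142,633.86.
Line 2 (19.49, Seron, 2,847 kg, $562,140.15):
Base rate for 19.49 is 19.5%.
Additional duty on 19.49 from Seron: +53.5%. Applied ad valorem rate: 19.5% + 53.5% = 73%.
Duty = $562,140.15 × 73% = $410,362.31.
Line 3 (02.94, Vinena, 323 kg, $45,349.20):
Base rate for 02.94 is 19% + $3.50/kg.
02.94 has an FTA preferential rate, but origin Vinena is not Corena; base rate stands.
Duty = $45,349.20 × 19% + 323 × $3.50 = $9,746.85.
Total = $142,633.86 + $410,362.31 + $9,746.85 = $562,743.02.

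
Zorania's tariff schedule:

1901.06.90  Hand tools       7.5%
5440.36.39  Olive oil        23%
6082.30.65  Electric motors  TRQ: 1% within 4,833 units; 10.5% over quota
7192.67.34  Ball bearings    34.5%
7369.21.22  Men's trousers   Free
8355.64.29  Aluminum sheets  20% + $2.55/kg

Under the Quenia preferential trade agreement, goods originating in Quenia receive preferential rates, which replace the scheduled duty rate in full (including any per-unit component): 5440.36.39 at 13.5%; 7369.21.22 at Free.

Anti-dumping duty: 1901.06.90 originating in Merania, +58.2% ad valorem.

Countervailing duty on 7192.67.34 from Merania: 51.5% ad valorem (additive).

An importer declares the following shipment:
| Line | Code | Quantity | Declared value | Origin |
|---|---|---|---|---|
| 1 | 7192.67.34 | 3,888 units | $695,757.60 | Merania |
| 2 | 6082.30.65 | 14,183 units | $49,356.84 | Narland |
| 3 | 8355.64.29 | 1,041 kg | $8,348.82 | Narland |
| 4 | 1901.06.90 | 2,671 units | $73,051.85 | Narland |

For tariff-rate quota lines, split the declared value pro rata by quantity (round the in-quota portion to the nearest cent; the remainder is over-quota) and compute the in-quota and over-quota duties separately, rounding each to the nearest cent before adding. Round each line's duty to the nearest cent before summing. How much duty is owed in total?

$611,739.42

Line 1 (7192.67.34, Merania, 3,888 units, $695,757.60):
Base rate for 7192.67.34 is 34.5%.
Additional duty on 7192.67.34 from Merania: +51.5%. Applied ad valorem rate: 34.5% + 51.5% = 86%.
Duty = $695,757.60 × 86% = $598,351.54.
Line 2 (6082.30.65, Narland, 14,183 units, $49,356.84):
Code 6082.30.65 is under a tariff-rate quota (threshold 4,833 units). In-quota: 4,833 units at 1%; over-quota: 9,350 units at 10.5%.
Pro-rata value split: in-quota = $49,356.84 × 4,833/14,183 = $16,818.84; over-quota = $49,356.84 − $16,818.84 = $32,538.00.
In-quota duty = $16,818.84 × 1% = $168.19. Over-quota duty = $32,538.00 × 10.5% = $3,416.49.
Line duty = $168.19 + $3,416.49 = $3,584.68.
Line 3 (8355.64.29, Narland, 1,041 kg, $8,348.82):
Base rate for 8355.64.29 is 20% + $2.55/kg.
Duty = $8,348.82 × 20% + 1,041 × $2.55 = $4,324.31.
Line 4 (1901.06.90, Narland, 2,671 units, $73,051.85):
Base rate for 1901.06.90 is 7.5%.
The additional-duty order on 1901.06.90 targets Merania, not Narland; it does not apply.
Duty = $73,051.85 × 7.5% = $5,478.89.
Total = $598,351.54 + $3,584.68 + $4,324.31 + $5,478.89 = $611,739.42.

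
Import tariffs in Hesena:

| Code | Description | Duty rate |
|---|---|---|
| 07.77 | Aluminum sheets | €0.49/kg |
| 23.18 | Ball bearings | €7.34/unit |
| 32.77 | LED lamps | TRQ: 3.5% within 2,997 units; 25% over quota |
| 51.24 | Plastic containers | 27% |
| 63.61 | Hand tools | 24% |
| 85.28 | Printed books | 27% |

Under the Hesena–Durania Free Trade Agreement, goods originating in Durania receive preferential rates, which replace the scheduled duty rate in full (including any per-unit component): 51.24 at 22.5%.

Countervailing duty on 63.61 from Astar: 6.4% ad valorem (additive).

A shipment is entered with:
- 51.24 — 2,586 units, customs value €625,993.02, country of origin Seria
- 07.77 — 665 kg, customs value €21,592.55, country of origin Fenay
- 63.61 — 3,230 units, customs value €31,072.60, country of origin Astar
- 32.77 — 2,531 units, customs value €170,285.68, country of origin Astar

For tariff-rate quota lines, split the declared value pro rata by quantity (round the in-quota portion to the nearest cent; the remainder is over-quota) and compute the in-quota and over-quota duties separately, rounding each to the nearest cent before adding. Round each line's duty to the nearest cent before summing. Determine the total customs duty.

€184,750.04

Line 1 (51.24, Seria, 2,586 units, €625,993.02):
Base rate for 51.24 is 27%.
51.24 has an FTA preferential rate, but origin Seria is not Durania; base rate stands.
Duty = €625,993.02 × 27% = €169,018.12.
Line 2 (07.77, Fenay, 665 kg, €21,592.55):
Base rate for 07.77 is €0.49/kg.
Duty = 665 × €0.49 = €325.85.
Line 3 (63.61, Astar, 3,230 units, €31,072.60):
Base rate for 63.61 is 24%.
Additional duty on 63.61 from Astar: +6.4%. Applied ad valorem rate: 24% + 6.4% = 30.4%.
Duty = €31,072.60 × 30.4% = €9,446.07.
Line 4 (32.77, Astar, 2,531 units, €170,285.68):
Code 32.77 is under a tariff-rate quota (threshold 2,997 units). Quantity 2,531 units is within the quota, so the in-quota rate 3.5% applies to the full value.
Duty = €170,285.68 × 3.5% = €5,960.00.
Total = €169,018.12 + €325.85 + €9,446.07 + €5,960.00 = €184,750.04.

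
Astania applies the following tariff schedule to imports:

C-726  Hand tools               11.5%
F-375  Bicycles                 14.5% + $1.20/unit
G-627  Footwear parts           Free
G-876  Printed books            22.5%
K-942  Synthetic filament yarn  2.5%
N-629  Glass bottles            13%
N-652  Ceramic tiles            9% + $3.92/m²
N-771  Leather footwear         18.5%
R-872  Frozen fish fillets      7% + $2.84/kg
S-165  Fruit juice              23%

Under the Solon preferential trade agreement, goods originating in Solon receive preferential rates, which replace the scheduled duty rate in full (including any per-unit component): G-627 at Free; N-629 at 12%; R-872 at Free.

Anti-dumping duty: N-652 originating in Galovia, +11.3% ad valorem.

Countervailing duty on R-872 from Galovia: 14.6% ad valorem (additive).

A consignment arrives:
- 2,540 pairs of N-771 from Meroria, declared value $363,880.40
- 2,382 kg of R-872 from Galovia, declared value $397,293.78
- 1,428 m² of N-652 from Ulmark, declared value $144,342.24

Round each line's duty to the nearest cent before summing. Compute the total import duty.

Line 1 (N-771, Meroria, 2,540 pairs, $363,880.40):
Base rate for N-771 is 18.5%.
Duty = $363,880.40 × 18.5% = $67,317.87.
Line 2 (R-872, Galovia, 2,382 kg, $397,293.78):
Base rate for R-872 is 7% + $2.84/kg.
R-872 has an FTA preferential rate, but origin Galovia is not Solon; base rate stands.
Additional duty on R-872 from Galovia: +14.6%. Applied ad valorem rate: 7% + 14.6% = 21.6%.
Duty = $397,293.78 × 21.6% + 2,382 × $2.84 = $92,580.34.
Line 3 (N-652, Ulmark, 1,428 m², $144,342.24):
Base rate for N-652 is 9% + $3.92/m².
The additional-duty order on N-652 targets Galovia, not Ulmark; it does not apply.
Duty = $144,342.24 × 9% + 1,428 × $3.92 = $18,588.56.
Total = $67,317.87 + $92,580.34 + $18,588.56 = $178,486.77.

$178,486.77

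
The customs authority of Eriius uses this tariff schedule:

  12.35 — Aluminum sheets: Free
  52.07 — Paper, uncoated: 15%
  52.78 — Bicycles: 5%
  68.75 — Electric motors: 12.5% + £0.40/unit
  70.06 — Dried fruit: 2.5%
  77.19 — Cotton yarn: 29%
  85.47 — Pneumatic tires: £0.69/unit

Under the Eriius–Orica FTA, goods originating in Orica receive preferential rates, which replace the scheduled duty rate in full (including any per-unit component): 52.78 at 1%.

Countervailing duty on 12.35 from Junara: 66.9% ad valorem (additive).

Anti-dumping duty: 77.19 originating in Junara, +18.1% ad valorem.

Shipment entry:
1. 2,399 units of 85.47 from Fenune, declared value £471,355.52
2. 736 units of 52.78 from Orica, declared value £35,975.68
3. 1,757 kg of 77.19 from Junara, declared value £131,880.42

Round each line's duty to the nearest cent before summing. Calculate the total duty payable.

£64,130.75

Line 1 (85.47, Fenune, 2,399 units, £471,355.52):
Base rate for 85.47 is £0.69/unit.
Duty = 2,399 × £0.69 = £1,655.31.
Line 2 (52.78, Orica, 736 units, £35,975.68):
Base rate for 52.78 is 5%.
Origin Orica qualifies under the Eriius–Orica agreement and 52.78 is covered: preferential rate 1% applies instead.
Duty = £35,975.68 × 1% = £359.76.
Line 3 (77.19, Junara, 1,757 kg, £131,880.42):
Base rate for 77.19 is 29%.
Additional duty on 77.19 from Junara: +18.1%. Applied ad valorem rate: 29% + 18.1% = 47.1%.
Duty = £131,880.42 × 47.1% = £62,115.68.
Total = £1,655.31 + £359.76 + £62,115.68 = £64,130.75.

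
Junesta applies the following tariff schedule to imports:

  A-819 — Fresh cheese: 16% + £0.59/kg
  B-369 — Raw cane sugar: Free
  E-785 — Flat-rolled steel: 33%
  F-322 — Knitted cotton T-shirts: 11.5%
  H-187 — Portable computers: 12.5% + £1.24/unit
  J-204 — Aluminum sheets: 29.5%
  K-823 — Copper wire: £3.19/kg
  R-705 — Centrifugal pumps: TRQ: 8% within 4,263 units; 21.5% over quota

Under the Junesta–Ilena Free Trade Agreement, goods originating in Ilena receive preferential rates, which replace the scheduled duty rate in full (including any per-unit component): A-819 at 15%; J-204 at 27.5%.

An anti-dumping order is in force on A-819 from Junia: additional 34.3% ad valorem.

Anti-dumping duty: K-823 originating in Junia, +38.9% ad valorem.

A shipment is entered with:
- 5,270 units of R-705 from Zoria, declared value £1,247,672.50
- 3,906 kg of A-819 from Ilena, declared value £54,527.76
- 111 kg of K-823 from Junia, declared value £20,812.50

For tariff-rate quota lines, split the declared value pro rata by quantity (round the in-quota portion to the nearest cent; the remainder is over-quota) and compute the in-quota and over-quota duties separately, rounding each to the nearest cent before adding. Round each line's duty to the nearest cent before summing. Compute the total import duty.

Line 1 (R-705, Zoria, 5,270 units, £1,247,672.50):
Code R-705 is under a tariff-rate quota (threshold 4,263 units). In-quota: 4,263 units at 8%; over-quota: 1,007 units at 21.5%.
Pro-rata value split: in-quota = £1,247,672.50 × 4,263/5,270 = £1,009,265.25; over-quota = £1,247,672.50 − £1,009,265.25 = £238,407.25.
In-quota duty = £1,009,265.25 × 8% = £80,741.22. Over-quota duty = £238,407.25 × 21.5% = £51,257.56.
Line duty = £80,741.22 + £51,257.56 = £131,998.78.
Line 2 (A-819, Ilena, 3,906 kg, £54,527.76):
Base rate for A-819 is 16% + £0.59/kg.
Origin Ilena qualifies under the Junesta–Ilena agreement and A-819 is covered: preferential rate 15% applies instead.
The additional-duty order on A-819 targets Junia, not Ilena; it does not apply.
Duty = £54,527.76 × 15% = £8,179.16.
Line 3 (K-823, Junia, 111 kg, £20,812.50):
Base rate for K-823 is £3.19/kg.
Additional duty on K-823 from Junia: +38.9% ad valorem. Applied ad valorem rate = 38.9%.
Duty = £20,812.50 × 38.9% + 111 × £3.19 = £8,450.15.
Total = £131,998.78 + £8,179.16 + £8,450.15 = £148,628.09.

£148,628.09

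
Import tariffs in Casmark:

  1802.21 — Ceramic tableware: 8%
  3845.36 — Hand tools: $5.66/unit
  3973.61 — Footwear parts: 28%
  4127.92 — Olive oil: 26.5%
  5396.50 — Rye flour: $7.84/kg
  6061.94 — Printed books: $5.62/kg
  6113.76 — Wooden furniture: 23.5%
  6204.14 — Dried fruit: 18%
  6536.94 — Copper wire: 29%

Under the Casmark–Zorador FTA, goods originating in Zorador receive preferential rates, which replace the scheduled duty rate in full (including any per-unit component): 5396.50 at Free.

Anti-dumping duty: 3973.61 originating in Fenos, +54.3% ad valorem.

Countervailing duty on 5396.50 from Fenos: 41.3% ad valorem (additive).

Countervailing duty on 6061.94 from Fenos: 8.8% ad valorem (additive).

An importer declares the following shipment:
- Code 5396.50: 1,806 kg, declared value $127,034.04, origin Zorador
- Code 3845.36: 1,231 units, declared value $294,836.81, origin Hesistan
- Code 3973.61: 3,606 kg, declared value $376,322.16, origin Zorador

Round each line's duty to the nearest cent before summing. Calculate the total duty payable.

$112,337.66

Line 1 (5396.50, Zorador, 1,806 kg, $127,034.04):
Base rate for 5396.50 is $7.84/kg.
Origin Zorador qualifies under the Casmark–Zorador agreement and 5396.50 is covered: preferential rate Free applies instead.
The additional-duty order on 5396.50 targets Fenos, not Zorador; it does not apply.
Duty = $127,034.04 × 0% = $0.00.
Line 2 (3845.36, Hesistan, 1,231 units, $294,836.81):
Base rate for 3845.36 is $5.66/unit.
Duty = 1,231 × $5.66 = $6,967.46.
Line 3 (3973.61, Zorador, 3,606 kg, $376,322.16):
Base rate for 3973.61 is 28%.
Origin Zorador is the FTA partner but 3973.61 is not on the preference list; base rate stands.
The additional-duty order on 3973.61 targets Fenos, not Zorador; it does not apply.
Duty = $376,322.16 × 28% = $105,370.20.
Total = $0.00 + $6,967.46 + $105,370.20 = $112,337.66.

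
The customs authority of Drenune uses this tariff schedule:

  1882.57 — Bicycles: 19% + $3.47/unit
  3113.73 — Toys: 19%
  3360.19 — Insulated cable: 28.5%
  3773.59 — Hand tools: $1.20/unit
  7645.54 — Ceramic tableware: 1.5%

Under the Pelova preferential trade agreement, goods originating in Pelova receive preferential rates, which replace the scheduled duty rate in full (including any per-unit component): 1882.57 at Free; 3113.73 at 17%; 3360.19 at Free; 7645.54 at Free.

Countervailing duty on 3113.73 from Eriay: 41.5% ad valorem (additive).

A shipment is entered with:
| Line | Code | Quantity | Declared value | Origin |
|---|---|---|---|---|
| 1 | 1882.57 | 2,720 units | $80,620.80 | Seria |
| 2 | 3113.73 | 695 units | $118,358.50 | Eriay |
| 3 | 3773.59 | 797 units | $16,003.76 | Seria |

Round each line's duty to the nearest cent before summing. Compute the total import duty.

$97,319.64

Line 1 (1882.57, Seria, 2,720 units, $80,620.80):
Base rate for 1882.57 is 19% + $3.47/unit.
1882.57 has an FTA preferential rate, but origin Seria is not Pelova; base rate stands.
Duty = $80,620.80 × 19% + 2,720 × $3.47 = $24,756.35.
Line 2 (3113.73, Eriay, 695 units, $118,358.50):
Base rate for 3113.73 is 19%.
3113.73 has an FTA preferential rate, but origin Eriay is not Pelova; base rate stands.
Additional duty on 3113.73 from Eriay: +41.5%. Applied ad valorem rate: 19% + 41.5% = 60.5%.
Duty = $118,358.50 × 60.5% = $71,606.89.
Line 3 (3773.59, Seria, 797 units, $16,003.76):
Base rate for 3773.59 is $1.20/unit.
Duty = 797 × $1.20 = $956.40.
Total = $24,756.35 + $71,606.89 + $956.40 = $97,319.64.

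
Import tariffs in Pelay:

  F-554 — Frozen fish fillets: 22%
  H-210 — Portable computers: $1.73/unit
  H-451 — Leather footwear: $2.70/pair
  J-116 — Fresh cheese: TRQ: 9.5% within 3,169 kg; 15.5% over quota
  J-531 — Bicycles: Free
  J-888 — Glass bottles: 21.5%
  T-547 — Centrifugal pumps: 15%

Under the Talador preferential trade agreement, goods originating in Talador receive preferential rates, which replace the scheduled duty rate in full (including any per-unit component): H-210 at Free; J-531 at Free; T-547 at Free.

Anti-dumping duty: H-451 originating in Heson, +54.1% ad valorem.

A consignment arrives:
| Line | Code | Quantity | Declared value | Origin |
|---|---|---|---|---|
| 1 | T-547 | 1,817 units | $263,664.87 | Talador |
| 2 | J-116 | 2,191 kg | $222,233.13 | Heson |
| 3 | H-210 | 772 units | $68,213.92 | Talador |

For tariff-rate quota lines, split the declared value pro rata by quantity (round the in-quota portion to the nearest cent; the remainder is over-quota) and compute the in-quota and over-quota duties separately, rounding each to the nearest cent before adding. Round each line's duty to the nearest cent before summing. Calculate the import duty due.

Line 1 (T-547, Talador, 1,817 units, $263,664.87):
Base rate for T-547 is 15%.
Origin Talador qualifies under the Pelay–Talador agreement and T-547 is covered: preferential rate Free applies instead.
Duty = $263,664.87 × 0% = $0.00.
Line 2 (J-116, Heson, 2,191 kg, $222,233.13):
Code J-116 is under a tariff-rate quota (threshold 3,169 kg). Quantity 2,191 kg is within the quota, so the in-quota rate 9.5% applies to the full value.
Duty = $222,233.13 × 9.5% = $21,112.15.
Line 3 (H-210, Talador, 772 units, $68,213.92):
Base rate for H-210 is $1.73/unit.
Origin Talador qualifies under the Pelay–Talador agreement and H-210 is covered: preferential rate Free applies instead.
Duty = $68,213.92 × 0% = $0.00.
Total = $0.00 + $21,112.15 + $0.00 = $21,112.15.

$21,112.15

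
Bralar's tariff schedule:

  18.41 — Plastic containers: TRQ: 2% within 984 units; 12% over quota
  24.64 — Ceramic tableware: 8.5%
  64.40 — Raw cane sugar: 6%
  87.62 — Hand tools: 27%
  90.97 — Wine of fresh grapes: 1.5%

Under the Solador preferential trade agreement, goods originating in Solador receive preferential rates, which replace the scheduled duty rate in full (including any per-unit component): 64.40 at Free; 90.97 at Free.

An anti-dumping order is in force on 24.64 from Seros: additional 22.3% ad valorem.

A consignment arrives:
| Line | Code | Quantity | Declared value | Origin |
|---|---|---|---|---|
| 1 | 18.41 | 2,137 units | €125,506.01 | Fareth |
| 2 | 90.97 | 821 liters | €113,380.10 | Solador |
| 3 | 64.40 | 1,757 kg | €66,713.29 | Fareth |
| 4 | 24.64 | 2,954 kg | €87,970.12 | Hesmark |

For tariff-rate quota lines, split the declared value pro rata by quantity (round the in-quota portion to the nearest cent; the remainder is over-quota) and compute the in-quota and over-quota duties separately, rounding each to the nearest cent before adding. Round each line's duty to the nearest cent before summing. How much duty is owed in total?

Line 1 (18.41, Fareth, 2,137 units, €125,506.01):
Code 18.41 is under a tariff-rate quota (threshold 984 units). In-quota: 984 units at 2%; over-quota: 1,153 units at 12%.
Pro-rata value split: in-quota = €125,506.01 × 984/2,137 = €57,790.32; over-quota = €125,506.01 − €57,790.32 = €67,715.69.
In-quota duty = €57,790.32 × 2% = €1,155.81. Over-quota duty = €67,715.69 × 12% = €8,125.88.
Line duty = €1,155.81 + €8,125.88 = €9,281.69.
Line 2 (90.97, Solador, 821 liters, €113,380.10):
Base rate for 90.97 is 1.5%.
Origin Solador qualifies under the Bralar–Solador agreement and 90.97 is covered: preferential rate Free applies instead.
Duty = €113,380.10 × 0% = €0.00.
Line 3 (64.40, Fareth, 1,757 kg, €66,713.29):
Base rate for 64.40 is 6%.
64.40 has an FTA preferential rate, but origin Fareth is not Solador; base rate stands.
Duty = €66,713.29 × 6% = €4,002.80.
Line 4 (24.64, Hesmark, 2,954 kg, €87,970.12):
Base rate for 24.64 is 8.5%.
The additional-duty order on 24.64 targets Seros, not Hesmark; it does not apply.
Duty = €87,970.12 × 8.5% = €7,477.46.
Total = €9,281.69 + €0.00 + €4,002.80 + €7,477.46 = €20,761.95.

€20,761.95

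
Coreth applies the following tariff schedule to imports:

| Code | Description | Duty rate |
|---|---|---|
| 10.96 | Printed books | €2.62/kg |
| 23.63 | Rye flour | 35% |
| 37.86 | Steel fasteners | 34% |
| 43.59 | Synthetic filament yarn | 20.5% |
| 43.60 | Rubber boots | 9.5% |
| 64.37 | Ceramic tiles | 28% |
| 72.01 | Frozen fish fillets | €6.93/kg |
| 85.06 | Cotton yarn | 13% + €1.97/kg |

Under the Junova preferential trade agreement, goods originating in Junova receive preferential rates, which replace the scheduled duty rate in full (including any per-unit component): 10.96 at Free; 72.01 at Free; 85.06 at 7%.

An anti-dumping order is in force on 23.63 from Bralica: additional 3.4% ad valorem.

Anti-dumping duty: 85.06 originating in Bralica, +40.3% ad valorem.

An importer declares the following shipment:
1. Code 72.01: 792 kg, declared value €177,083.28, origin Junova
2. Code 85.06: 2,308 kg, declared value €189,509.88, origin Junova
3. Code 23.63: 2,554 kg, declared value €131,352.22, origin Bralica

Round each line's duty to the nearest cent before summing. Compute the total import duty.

€63,704.94

Line 1 (72.01, Junova, 792 kg, €177,083.28):
Base rate for 72.01 is €6.93/kg.
Origin Junova qualifies under the Coreth–Junova agreement and 72.01 is covered: preferential rate Free applies instead.
Duty = €177,083.28 × 0% = €0.00.
Line 2 (85.06, Junova, 2,308 kg, €189,509.88):
Base rate for 85.06 is 13% + €1.97/kg.
Origin Junova qualifies under the Coreth–Junova agreement and 85.06 is covered: preferential rate 7% applies instead.
The additional-duty order on 85.06 targets Bralica, not Junova; it does not apply.
Duty = €189,509.88 × 7% = €13,265.69.
Line 3 (23.63, Bralica, 2,554 kg, €131,352.22):
Base rate for 23.63 is 35%.
Additional duty on 23.63 from Bralica: +3.4%. Applied ad valorem rate: 35% + 3.4% = 38.4%.
Duty = €131,352.22 × 38.4% = €50,439.25.
Total = €0.00 + €13,265.69 + €50,439.25 = €63,704.94.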